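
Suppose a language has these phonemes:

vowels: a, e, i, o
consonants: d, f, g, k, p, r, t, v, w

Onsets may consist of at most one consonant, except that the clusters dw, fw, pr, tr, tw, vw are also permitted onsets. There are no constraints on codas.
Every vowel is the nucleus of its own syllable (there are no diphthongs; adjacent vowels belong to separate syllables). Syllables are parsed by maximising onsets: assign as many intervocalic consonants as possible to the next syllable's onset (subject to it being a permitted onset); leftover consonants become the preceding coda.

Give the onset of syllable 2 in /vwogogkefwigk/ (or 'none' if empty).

g

Vowels present: o, o, e, i; each is a nucleus, giving 4 syllables.
V1 /o/ – V2 /o/: /g/ → onset of the next syllable (single consonants are always licit onsets).
V2 /o/ – V3 /e/: /gk/; trying suffixes from longest down, /k/ is the first permitted one, so coda /g/ | onset /k/.
V3 /e/ – V4 /i/: cluster /fw/ — /fw/ is itself a permitted onset, so the whole cluster goes right; preceding coda = ∅.
Syllabification: vwo.gog.ke.fwigk.
Syllable 2 is /gog/: onset /g/, nucleus /o/, coda /g/.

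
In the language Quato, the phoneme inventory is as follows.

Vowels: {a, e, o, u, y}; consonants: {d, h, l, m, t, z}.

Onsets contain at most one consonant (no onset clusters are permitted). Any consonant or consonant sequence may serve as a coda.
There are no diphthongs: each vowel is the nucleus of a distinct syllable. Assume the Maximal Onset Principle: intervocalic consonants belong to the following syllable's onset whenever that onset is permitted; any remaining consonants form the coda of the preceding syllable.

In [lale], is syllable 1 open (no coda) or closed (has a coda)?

Vowels present: a, e; each is a nucleus, giving 2 syllables.
/a…e/ gap (V1→V2): /l/ → onset of the next syllable (single consonants are always licit onsets).
Putting it together: la.le.
Syllable 1 is /la/; it ends in its nucleus with no coda, so it is open.

open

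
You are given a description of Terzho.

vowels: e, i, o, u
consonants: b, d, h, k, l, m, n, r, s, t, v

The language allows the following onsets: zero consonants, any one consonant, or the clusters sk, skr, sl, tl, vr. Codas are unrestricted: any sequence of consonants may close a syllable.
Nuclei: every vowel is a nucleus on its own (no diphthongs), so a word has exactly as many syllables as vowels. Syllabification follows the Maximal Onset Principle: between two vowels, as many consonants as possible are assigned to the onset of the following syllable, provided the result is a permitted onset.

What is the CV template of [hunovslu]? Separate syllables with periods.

The vowels are u, o, u — 3 nuclei, so 3 syllables.
/u…o/ gap (V1→V2): just /n/ — single C goes to the following onset.
/o…u/ gap (V2→V3): /vsl/ splits as /v/ + /sl/ (/sl/ is the longest suffix that is a licit onset).
Putting it together: hu.nov.slu.
Mapping each syllable to C/V: /hu/ → CV, /nov/ → CVC, /slu/ → CCV.

CV.CVC.CCV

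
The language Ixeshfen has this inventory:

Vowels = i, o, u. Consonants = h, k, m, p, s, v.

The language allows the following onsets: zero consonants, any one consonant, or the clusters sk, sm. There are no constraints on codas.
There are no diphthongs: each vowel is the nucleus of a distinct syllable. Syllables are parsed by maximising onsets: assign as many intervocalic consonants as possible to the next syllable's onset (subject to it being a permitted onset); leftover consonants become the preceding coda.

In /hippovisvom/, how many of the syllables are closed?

3

Nuclei (vowels): i, o, i, o → 4 syllables.
/i…o/ gap (V1→V2): /pp/ splits as /p/ + /p/ (/p/ is the longest suffix that is a licit onset).
/o…i/ gap (V2→V3): just /v/ — single C goes to the following onset.
/i…o/ gap (V3→V4): /sv/ splits as /s/ + /v/ (/v/ is the longest suffix that is a licit onset).
So the parse is hip.po.vis.vom.
Classifying each syllable: /hip/ (closed), /po/ (open), /vis/ (closed), /vom/ (closed).
Closed syllables: 3.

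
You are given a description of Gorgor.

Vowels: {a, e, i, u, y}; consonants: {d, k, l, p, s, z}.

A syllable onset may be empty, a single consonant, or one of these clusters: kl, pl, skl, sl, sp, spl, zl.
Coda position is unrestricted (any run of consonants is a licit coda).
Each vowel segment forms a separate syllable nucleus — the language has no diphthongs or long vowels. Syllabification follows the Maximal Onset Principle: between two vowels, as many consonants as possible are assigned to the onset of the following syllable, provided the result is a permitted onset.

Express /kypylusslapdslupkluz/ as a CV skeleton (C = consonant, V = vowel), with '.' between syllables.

Vowels present: y, y, u, a, u, u; each is a nucleus, giving 6 syllables.
V1 /y/ – V2 /y/: /p/ is a single consonant, so it becomes the next onset.
V2 /y/ – V3 /u/: just /l/ — single C goes to the following onset.
V3 /u/ – V4 /a/: /ssl/ — longest licit onset from the right is /sl/, leaving /s/ as coda.
V4 /a/ – V5 /u/: /pdsl/; trying suffixes from longest down, /sl/ is the first permitted one, so coda /pd/ | onset /sl/.
V5 /u/ – V6 /u/: cluster /pkl/ — the longest permitted-onset suffix is /kl/; onset = /kl/, preceding coda = /p/.
Result: ky.py.lus.slapd.slup.kluz.
Mapping each syllable to C/V: /ky/ → CV, /py/ → CV, /lus/ → CVC, /slapd/ → CCVCC, /slup/ → CCVC, /kluz/ → CCVC.

CV.CV.CVC.CCVCC.CCVC.CCVC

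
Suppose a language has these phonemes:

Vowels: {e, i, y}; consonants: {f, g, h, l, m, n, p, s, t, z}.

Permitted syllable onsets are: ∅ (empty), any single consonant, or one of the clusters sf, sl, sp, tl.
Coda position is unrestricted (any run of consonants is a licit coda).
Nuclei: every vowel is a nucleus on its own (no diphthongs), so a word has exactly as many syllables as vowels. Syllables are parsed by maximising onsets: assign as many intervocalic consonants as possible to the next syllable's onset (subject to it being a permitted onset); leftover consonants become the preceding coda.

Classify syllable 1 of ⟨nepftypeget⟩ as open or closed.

closed

The vowels are e, y, e, e — 4 nuclei, so 4 syllables.
/e…y/ gap (V1→V2): cluster /pft/ — the longest permitted-onset suffix is /t/; onset = /t/, preceding coda = /pf/.
/y…e/ gap (V2→V3): /p/ → onset of the next syllable (single consonants are always licit onsets).
/e…e/ gap (V3→V4): /g/ is a single consonant, so it becomes the next onset.
Putting it together: nepf.ty.pe.get.
Syllable 1 is /nepf/ with coda /pf/, so it is closed.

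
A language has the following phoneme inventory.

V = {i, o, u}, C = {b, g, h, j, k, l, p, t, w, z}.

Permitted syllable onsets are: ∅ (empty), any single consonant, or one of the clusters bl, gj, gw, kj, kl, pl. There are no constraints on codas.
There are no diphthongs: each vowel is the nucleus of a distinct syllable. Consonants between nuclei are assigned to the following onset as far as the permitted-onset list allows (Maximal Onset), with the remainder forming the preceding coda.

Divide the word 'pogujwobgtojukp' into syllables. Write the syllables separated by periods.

po.guj.wobg.to.jukp

The vowels are o, u, o, o, u — 5 nuclei, so 5 syllables.
V1 /o/ – V2 /u/: /g/ → onset of the next syllable (single consonants are always licit onsets).
V2 /u/ – V3 /o/: /jw/ — longest licit onset from the right is /w/, leaving /j/ as coda.
V3 /o/ – V4 /o/: cluster /bgt/ — the longest permitted-onset suffix is /t/; onset = /t/, preceding coda = /bg/.
V4 /o/ – V5 /u/: /j/ → onset of the next syllable (single consonants are always licit onsets).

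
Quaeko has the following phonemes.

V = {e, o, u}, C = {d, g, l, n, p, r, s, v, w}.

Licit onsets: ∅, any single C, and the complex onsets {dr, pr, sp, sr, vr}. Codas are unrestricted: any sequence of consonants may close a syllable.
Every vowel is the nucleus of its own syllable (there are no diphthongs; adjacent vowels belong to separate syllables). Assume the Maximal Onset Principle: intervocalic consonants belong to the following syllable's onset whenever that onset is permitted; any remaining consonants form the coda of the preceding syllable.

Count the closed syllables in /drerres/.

Nuclei (vowels): e, e → 2 syllables.
V1 /e/ – V2 /e/: /rr/ splits as /r/ + /r/ (/r/ is the longest suffix that is a licit onset).
Putting it together: drer.res.
Classifying each syllable: /drer/ (closed), /res/ (closed).
Closed syllables: 2.

2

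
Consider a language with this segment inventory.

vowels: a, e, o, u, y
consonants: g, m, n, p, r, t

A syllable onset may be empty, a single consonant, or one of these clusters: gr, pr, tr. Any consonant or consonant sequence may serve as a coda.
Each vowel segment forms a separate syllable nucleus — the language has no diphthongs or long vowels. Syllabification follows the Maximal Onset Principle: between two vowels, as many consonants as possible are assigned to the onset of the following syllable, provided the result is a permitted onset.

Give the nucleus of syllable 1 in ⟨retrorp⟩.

Nuclei (vowels): e, o → 2 syllables.
The first nucleus (vowel 1 from the left) is /e/.

e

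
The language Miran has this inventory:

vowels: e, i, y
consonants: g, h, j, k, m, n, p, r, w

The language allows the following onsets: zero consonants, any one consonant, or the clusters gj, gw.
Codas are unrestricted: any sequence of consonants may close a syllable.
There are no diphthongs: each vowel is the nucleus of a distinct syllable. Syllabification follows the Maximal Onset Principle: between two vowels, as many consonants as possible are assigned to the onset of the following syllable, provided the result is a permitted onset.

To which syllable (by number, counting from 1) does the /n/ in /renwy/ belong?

1

The vowels are e, y — 2 nuclei, so 2 syllables.
σ1/σ2 boundary: /nw/; trying suffixes from longest down, /w/ is the first permitted one, so coda /n/ | onset /w/.
Putting it together: ren.wy.
The /n/ is in the coda of syllable 1 (/ren/).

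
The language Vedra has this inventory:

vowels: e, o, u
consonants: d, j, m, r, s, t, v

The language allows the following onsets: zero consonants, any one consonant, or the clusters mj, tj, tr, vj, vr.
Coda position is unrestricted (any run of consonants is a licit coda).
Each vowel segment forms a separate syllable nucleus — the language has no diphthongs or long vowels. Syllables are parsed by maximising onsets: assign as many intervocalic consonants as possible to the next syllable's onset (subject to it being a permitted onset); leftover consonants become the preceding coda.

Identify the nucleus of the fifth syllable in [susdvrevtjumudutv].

u

Nuclei (vowels): u, e, u, u, u → 5 syllables.
The fifth nucleus (vowel 5 from the left) is /u/.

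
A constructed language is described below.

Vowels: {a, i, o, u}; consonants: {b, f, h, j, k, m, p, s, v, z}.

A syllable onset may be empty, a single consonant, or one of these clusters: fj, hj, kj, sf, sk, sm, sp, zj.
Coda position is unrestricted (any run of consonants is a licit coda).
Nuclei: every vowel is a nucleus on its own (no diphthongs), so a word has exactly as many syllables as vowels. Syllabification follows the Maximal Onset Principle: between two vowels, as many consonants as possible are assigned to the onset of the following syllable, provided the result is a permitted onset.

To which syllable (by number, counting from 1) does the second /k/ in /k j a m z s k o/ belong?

The vowels are a, o — 2 nuclei, so 2 syllables.
σ1/σ2 boundary: /mzsk/ splits as /mz/ + /sk/ (/sk/ is the longest suffix that is a licit onset).
So the parse is kjamz.sko.
The second /k/ is in the onset of syllable 2 (/sko/).

2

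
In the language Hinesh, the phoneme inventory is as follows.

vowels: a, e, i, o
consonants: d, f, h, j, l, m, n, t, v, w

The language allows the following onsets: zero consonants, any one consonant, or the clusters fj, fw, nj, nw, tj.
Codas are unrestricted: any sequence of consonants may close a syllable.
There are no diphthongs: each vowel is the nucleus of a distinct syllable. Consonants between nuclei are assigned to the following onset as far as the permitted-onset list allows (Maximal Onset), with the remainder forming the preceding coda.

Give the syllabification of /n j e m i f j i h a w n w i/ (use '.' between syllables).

nje.mi.fji.haw.nwi

The vowels are e, i, i, a, i — 5 nuclei, so 5 syllables.
Between /e/ (V1) and /i/ (V2): /m/ is a single consonant, so it becomes the next onset.
Between /i/ (V2) and /i/ (V3): cluster /fj/ — /fj/ is itself a permitted onset, so the whole cluster goes right; preceding coda = ∅.
Between /i/ (V3) and /a/ (V4): /h/ → onset of the next syllable (single consonants are always licit onsets).
Between /a/ (V4) and /i/ (V5): /wnw/; trying suffixes from longest down, /nw/ is the first permitted one, so coda /w/ | onset /nw/.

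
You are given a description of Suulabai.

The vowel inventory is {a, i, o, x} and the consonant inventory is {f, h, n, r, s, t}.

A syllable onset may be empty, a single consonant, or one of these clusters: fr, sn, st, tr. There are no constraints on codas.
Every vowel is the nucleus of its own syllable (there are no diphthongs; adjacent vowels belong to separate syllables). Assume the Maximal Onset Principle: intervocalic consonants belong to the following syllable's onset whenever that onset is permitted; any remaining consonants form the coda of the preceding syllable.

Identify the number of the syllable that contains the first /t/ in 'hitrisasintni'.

Nuclei (vowels): i, i, a, i, i → 5 syllables.
σ1/σ2 boundary: /tr/ — entire cluster is a permitted onset → onset /tr/, coda ∅.
σ2/σ3 boundary: just /s/ — single C goes to the following onset.
σ3/σ4 boundary: /s/ is a single consonant, so it becomes the next onset.
σ4/σ5 boundary: cluster /ntn/ — the longest permitted-onset suffix is /n/; onset = /n/, preceding coda = /nt/.
Syllabification: hi.tri.sa.sint.ni.
The first /t/ is in the onset of syllable 2 (/tri/).

2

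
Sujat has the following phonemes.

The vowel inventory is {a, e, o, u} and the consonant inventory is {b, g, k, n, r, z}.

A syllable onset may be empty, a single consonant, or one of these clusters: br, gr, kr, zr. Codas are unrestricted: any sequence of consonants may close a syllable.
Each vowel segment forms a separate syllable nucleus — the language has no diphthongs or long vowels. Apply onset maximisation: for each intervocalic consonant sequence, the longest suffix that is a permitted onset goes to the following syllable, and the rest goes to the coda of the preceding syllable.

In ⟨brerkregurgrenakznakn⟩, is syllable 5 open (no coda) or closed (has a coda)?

The vowels are e, e, u, e, a, a — 6 nuclei, so 6 syllables.
V1 /e/ – V2 /e/: /rkr/; trying suffixes from longest down, /kr/ is the first permitted one, so coda /r/ | onset /kr/.
V2 /e/ – V3 /u/: /g/ is a single consonant, so it becomes the next onset.
V3 /u/ – V4 /e/: /rgr/; trying suffixes from longest down, /gr/ is the first permitted one, so coda /r/ | onset /gr/.
V4 /e/ – V5 /a/: /n/ is a single consonant, so it becomes the next onset.
V5 /a/ – V6 /a/: /kzn/ splits as /kz/ + /n/ (/n/ is the longest suffix that is a licit onset).
Result: brer.kre.gur.gre.nakz.nakn.
Syllable 5 is /nakz/ with coda /kz/, so it is closed.

closed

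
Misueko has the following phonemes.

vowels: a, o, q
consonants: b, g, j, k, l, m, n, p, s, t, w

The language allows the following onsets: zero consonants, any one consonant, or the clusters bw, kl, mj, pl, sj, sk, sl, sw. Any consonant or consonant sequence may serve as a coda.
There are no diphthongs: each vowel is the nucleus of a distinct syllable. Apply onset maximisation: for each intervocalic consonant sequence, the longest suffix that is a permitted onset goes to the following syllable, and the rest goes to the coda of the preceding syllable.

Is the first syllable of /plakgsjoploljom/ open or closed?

Nuclei (vowels): a, o, o, o → 4 syllables.
/a…o/ gap (V1→V2): cluster /kgsj/ — the longest permitted-onset suffix is /sj/; onset = /sj/, preceding coda = /kg/.
/o…o/ gap (V2→V3): /pl/ is a licit onset in full, so it all attaches to the next syllable.
/o…o/ gap (V3→V4): /lj/; trying suffixes from longest down, /j/ is the first permitted one, so coda /l/ | onset /j/.
Putting it together: plakg.sjo.plol.jom.
Syllable 1 is /plakg/ with coda /kg/, so it is closed.

closed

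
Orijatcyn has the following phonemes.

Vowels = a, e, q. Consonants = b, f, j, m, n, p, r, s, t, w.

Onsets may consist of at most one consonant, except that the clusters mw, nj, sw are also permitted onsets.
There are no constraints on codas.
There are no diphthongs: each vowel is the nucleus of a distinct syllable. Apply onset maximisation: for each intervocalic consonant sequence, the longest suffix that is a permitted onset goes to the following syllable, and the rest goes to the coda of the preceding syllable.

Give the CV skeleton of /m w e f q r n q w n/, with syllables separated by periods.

Vowels present: e, q, q; each is a nucleus, giving 3 syllables.
Between /e/ (V1) and /q/ (V2): /f/ is a single consonant, so it becomes the next onset.
Between /q/ (V2) and /q/ (V3): /rn/; trying suffixes from longest down, /n/ is the first permitted one, so coda /r/ | onset /n/.
Syllabification: mwe.fqr.nqwn.
Mapping each syllable to C/V: /mwe/ → CCV, /fqr/ → CVC, /nqwn/ → CVCC.

CCV.CVC.CVCC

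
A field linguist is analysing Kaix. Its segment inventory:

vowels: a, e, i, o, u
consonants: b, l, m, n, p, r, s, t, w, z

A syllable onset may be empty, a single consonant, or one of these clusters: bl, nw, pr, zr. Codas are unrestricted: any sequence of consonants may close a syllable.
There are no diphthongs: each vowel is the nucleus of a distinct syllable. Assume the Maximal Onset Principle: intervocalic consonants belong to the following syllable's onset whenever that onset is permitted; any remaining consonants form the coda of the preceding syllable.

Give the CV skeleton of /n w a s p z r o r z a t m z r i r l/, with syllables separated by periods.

CCVCC.CCVC.CVCC.CCVCC

Nuclei (vowels): a, o, a, i → 4 syllables.
/a…o/ gap (V1→V2): cluster /spzr/ — the longest permitted-onset suffix is /zr/; onset = /zr/, preceding coda = /sp/.
/o…a/ gap (V2→V3): cluster /rz/ — the longest permitted-onset suffix is /z/; onset = /z/, preceding coda = /r/.
/a…i/ gap (V3→V4): /tmzr/; trying suffixes from longest down, /zr/ is the first permitted one, so coda /tm/ | onset /zr/.
Result: nwasp.zror.zatm.zrirl.
Mapping each syllable to C/V: /nwasp/ → CCVCC, /zror/ → CCVC, /zatm/ → CVCC, /zrirl/ → CCVCC.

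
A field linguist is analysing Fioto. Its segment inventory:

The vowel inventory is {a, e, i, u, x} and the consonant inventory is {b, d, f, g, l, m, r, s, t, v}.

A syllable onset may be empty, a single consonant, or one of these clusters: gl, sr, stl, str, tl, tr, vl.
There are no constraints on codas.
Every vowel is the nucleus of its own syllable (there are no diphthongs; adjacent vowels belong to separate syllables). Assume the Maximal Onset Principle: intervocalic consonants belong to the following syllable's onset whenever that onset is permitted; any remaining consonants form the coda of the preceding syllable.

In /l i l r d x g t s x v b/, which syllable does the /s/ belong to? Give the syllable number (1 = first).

Nuclei (vowels): i, x, x → 3 syllables.
V1 /i/ – V2 /x/: cluster /lrd/ — the longest permitted-onset suffix is /d/; onset = /d/, preceding coda = /lr/.
V2 /x/ – V3 /x/: /gts/ splits as /gt/ + /s/ (/s/ is the longest suffix that is a licit onset).
Syllabification: lilr.dxgt.sxvb.
The /s/ is in the onset of syllable 3 (/sxvb/).

3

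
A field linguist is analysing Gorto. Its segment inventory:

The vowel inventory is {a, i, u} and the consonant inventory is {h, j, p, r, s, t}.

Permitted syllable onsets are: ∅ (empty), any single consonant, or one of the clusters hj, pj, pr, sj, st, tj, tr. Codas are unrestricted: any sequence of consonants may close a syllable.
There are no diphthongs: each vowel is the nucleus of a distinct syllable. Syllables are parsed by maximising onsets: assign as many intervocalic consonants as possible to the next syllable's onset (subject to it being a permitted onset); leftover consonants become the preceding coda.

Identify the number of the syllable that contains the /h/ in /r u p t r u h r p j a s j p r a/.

2

Vowels present: u, u, a, a; each is a nucleus, giving 4 syllables.
Between /u/ (V1) and /u/ (V2): /ptr/; trying suffixes from longest down, /tr/ is the first permitted one, so coda /p/ | onset /tr/.
Between /u/ (V2) and /a/ (V3): /hrpj/ — longest licit onset from the right is /pj/, leaving /hr/ as coda.
Between /a/ (V3) and /a/ (V4): /sjpr/ splits as /sj/ + /pr/ (/pr/ is the longest suffix that is a licit onset).
So the parse is rup.truhr.pjasj.pra.
The /h/ is in the coda of syllable 2 (/truhr/).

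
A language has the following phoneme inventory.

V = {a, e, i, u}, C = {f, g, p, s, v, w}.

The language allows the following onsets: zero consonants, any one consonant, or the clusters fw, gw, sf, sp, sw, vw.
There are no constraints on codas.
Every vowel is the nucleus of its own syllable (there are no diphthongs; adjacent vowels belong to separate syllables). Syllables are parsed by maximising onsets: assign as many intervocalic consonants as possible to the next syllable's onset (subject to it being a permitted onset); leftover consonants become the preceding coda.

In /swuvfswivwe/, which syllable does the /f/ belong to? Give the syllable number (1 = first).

The vowels are u, i, e — 3 nuclei, so 3 syllables.
σ1/σ2 boundary: cluster /vfsw/ — the longest permitted-onset suffix is /sw/; onset = /sw/, preceding coda = /vf/.
σ2/σ3 boundary: /vw/ is a licit onset in full, so it all attaches to the next syllable.
Syllabification: swuvf.swi.vwe.
The /f/ is in the coda of syllable 1 (/swuvf/).

1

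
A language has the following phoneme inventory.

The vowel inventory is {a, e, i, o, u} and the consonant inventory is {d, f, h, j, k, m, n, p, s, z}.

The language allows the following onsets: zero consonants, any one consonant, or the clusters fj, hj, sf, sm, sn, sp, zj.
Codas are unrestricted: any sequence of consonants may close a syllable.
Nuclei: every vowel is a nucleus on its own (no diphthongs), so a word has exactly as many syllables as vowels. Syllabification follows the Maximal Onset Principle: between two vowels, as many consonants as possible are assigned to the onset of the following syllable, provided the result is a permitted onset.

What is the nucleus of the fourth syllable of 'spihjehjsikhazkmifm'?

The vowels are i, e, i, a, i — 5 nuclei, so 5 syllables.
The fourth nucleus (vowel 4 from the left) is /a/.

a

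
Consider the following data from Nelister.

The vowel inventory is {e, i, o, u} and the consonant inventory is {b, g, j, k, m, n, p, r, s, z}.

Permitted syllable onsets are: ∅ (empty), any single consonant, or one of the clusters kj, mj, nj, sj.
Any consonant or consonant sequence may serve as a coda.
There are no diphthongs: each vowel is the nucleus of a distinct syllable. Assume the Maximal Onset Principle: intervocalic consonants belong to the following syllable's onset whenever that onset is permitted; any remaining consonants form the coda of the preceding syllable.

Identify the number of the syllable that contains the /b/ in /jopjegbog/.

The vowels are o, e, o — 3 nuclei, so 3 syllables.
Between /o/ (V1) and /e/ (V2): /pj/; trying suffixes from longest down, /j/ is the first permitted one, so coda /p/ | onset /j/.
Between /e/ (V2) and /o/ (V3): /gb/ splits as /g/ + /b/ (/b/ is the longest suffix that is a licit onset).
So the parse is jop.jeg.bog.
The /b/ is in the onset of syllable 3 (/bog/).

3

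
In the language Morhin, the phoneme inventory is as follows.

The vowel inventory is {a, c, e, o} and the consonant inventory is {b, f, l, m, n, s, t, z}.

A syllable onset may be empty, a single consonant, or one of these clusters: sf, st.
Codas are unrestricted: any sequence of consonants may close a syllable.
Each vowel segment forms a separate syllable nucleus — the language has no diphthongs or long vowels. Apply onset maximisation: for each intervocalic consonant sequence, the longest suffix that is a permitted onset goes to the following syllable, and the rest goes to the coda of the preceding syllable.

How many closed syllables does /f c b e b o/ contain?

Nuclei (vowels): c, e, o → 3 syllables.
σ1/σ2 boundary: just /b/ — single C goes to the following onset.
σ2/σ3 boundary: /b/ → onset of the next syllable (single consonants are always licit onsets).
So the parse is fc.be.bo.
Classifying each syllable: /fc/ (open), /be/ (open), /bo/ (open).
Closed syllables: 0.

0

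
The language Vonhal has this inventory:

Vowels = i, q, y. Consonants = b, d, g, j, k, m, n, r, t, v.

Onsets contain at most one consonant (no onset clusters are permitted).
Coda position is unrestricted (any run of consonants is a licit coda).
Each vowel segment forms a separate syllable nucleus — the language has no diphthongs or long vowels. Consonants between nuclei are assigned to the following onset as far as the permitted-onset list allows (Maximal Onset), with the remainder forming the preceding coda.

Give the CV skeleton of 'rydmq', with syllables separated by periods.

CVC.CV

Vowels present: y, q; each is a nucleus, giving 2 syllables.
Between /y/ (V1) and /q/ (V2): /dm/ — longest licit onset from the right is /m/, leaving /d/ as coda.
So the parse is ryd.mq.
Mapping each syllable to C/V: /ryd/ → CVC, /mq/ → CV.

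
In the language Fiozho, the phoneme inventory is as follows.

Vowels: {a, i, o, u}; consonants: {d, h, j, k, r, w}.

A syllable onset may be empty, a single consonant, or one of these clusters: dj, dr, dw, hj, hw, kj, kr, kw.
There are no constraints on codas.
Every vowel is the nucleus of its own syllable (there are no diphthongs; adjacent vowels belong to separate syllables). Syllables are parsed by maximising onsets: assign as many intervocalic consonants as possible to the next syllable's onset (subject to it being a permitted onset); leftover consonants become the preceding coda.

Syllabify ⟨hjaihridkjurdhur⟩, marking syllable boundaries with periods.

The vowels are a, i, i, u, u — 5 nuclei, so 5 syllables.
/a…i/ gap (V1→V2): nothing intervenes; syllable break is V.V.
/i…i/ gap (V2→V3): /hr/ — longest licit onset from the right is /r/, leaving /h/ as coda.
/i…u/ gap (V3→V4): /dkj/; trying suffixes from longest down, /kj/ is the first permitted one, so coda /d/ | onset /kj/.
/u…u/ gap (V4→V5): /rdh/ splits as /rd/ + /h/ (/h/ is the longest suffix that is a licit onset).

hja.ih.rid.kjurd.hur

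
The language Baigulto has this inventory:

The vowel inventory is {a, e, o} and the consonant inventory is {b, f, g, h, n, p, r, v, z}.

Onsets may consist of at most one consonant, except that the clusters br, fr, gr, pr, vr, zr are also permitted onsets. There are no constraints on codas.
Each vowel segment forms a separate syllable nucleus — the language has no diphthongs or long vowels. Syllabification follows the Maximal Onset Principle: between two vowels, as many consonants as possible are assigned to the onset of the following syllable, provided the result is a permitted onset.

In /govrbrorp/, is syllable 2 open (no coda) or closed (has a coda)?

The vowels are o, o — 2 nuclei, so 2 syllables.
σ1/σ2 boundary: /vrbr/ splits as /vr/ + /br/ (/br/ is the longest suffix that is a licit onset).
So the parse is govr.brorp.
Syllable 2 is /brorp/ with coda /rp/, so it is closed.

closed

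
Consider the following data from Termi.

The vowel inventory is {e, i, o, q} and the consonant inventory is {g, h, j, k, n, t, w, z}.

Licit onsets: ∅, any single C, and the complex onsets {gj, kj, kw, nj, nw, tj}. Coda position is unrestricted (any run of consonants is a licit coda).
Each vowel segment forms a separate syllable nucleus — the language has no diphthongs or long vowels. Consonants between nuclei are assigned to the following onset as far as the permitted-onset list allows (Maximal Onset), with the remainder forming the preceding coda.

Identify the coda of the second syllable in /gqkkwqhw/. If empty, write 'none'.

hw

The vowels are q, q — 2 nuclei, so 2 syllables.
V1 /q/ – V2 /q/: /kkw/; trying suffixes from longest down, /kw/ is the first permitted one, so coda /k/ | onset /kw/.
Putting it together: gqk.kwqhw.
Syllable 2 is /kwqhw/: onset /kw/, nucleus /q/, coda /hw/.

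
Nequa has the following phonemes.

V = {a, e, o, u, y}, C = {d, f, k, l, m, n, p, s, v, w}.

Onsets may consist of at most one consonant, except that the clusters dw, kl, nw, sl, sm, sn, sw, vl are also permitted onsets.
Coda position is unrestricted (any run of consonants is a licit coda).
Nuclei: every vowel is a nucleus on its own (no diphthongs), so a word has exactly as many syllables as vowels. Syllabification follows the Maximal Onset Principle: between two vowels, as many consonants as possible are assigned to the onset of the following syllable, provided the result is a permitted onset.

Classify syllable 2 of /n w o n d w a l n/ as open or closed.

closed

Nuclei (vowels): o, a → 2 syllables.
Between /o/ (V1) and /a/ (V2): cluster /ndw/ — the longest permitted-onset suffix is /dw/; onset = /dw/, preceding coda = /n/.
Putting it together: nwon.dwaln.
Syllable 2 is /dwaln/ with coda /ln/, so it is closed.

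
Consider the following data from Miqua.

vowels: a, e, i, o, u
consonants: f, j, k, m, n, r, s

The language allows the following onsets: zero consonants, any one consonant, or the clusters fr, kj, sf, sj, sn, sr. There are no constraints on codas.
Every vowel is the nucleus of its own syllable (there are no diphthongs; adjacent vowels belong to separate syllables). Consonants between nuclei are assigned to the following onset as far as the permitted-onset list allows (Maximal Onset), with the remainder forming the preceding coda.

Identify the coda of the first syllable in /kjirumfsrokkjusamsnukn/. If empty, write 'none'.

Nuclei (vowels): i, u, o, u, a, u → 6 syllables.
Between /i/ (V1) and /u/ (V2): /r/ → onset of the next syllable (single consonants are always licit onsets).
Between /u/ (V2) and /o/ (V3): /mfsr/ splits as /mf/ + /sr/ (/sr/ is the longest suffix that is a licit onset).
Between /o/ (V3) and /u/ (V4): cluster /kkj/ — the longest permitted-onset suffix is /kj/; onset = /kj/, preceding coda = /k/.
Between /u/ (V4) and /a/ (V5): /s/ → onset of the next syllable (single consonants are always licit onsets).
Between /a/ (V5) and /u/ (V6): /msn/ — longest licit onset from the right is /sn/, leaving /m/ as coda.
Result: kji.rumf.srok.kju.sam.snukn.
Syllable 1 is /kji/: onset /kj/, nucleus /i/, coda ∅.

none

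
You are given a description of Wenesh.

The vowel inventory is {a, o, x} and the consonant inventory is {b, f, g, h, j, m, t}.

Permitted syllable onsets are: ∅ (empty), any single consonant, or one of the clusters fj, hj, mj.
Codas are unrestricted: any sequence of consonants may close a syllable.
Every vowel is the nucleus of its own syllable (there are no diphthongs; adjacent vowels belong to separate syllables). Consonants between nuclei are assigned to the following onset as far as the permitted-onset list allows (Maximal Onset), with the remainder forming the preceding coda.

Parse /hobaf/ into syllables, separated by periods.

ho.baf

Vowels present: o, a; each is a nucleus, giving 2 syllables.
/o…a/ gap (V1→V2): just /b/ — single C goes to the following onset.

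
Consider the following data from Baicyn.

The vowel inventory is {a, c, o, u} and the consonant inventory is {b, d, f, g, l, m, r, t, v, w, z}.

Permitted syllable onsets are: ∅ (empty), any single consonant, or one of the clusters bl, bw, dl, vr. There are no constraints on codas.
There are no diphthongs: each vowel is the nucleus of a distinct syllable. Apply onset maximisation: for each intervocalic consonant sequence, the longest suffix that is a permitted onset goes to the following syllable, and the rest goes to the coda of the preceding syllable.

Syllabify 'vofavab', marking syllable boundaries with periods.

Nuclei (vowels): o, a, a → 3 syllables.
σ1/σ2 boundary: /f/ is a single consonant, so it becomes the next onset.
σ2/σ3 boundary: /v/ → onset of the next syllable (single consonants are always licit onsets).

vo.fa.vab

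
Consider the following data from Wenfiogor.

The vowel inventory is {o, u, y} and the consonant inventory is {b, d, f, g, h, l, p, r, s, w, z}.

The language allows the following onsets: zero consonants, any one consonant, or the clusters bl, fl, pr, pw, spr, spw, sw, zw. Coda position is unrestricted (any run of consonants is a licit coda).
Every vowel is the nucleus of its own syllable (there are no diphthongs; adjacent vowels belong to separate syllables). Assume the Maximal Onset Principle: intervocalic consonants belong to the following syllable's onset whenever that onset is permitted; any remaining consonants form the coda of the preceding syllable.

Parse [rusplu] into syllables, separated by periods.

Nuclei (vowels): u, u → 2 syllables.
Between /u/ (V1) and /u/ (V2): /spl/ splits as /sp/ + /l/ (/l/ is the longest suffix that is a licit onset).

rusp.lu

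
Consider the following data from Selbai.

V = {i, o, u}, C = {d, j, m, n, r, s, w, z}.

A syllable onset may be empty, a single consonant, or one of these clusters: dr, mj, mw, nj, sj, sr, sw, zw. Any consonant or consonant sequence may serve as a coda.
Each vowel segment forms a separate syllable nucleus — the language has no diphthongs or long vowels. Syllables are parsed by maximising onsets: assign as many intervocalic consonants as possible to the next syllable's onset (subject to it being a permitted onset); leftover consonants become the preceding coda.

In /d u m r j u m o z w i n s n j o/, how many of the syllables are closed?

Nuclei (vowels): u, u, o, i, o → 5 syllables.
σ1/σ2 boundary: /mrj/; trying suffixes from longest down, /j/ is the first permitted one, so coda /mr/ | onset /j/.
σ2/σ3 boundary: /m/ → onset of the next syllable (single consonants are always licit onsets).
σ3/σ4 boundary: /zw/ — entire cluster is a permitted onset → onset /zw/, coda ∅.
σ4/σ5 boundary: cluster /nsnj/ — the longest permitted-onset suffix is /nj/; onset = /nj/, preceding coda = /ns/.
Result: dumr.ju.mo.zwins.njo.
Classifying each syllable: /dumr/ (closed), /ju/ (open), /mo/ (open), /zwins/ (closed), /njo/ (open).
Closed syllables: 2.

2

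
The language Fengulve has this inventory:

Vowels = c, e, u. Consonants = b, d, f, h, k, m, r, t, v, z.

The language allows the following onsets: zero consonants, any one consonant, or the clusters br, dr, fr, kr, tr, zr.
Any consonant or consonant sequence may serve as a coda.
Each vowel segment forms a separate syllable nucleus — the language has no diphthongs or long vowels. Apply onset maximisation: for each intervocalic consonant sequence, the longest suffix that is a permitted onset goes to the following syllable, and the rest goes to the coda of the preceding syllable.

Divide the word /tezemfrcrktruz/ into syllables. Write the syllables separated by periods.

Nuclei (vowels): e, e, c, u → 4 syllables.
V1 /e/ – V2 /e/: /z/ is a single consonant, so it becomes the next onset.
V2 /e/ – V3 /c/: /mfr/; trying suffixes from longest down, /fr/ is the first permitted one, so coda /m/ | onset /fr/.
V3 /c/ – V4 /u/: /rktr/; trying suffixes from longest down, /tr/ is the first permitted one, so coda /rk/ | onset /tr/.

te.zem.frcrk.truz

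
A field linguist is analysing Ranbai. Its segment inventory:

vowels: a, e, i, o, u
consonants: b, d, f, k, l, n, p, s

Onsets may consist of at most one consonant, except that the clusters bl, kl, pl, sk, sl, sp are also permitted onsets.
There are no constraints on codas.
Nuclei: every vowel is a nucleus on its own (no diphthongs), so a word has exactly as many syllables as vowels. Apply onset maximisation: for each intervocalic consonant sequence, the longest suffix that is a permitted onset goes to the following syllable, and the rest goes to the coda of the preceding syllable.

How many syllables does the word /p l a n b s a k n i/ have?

Vowels present: a, a, i; each is a nucleus, giving 3 syllables.

3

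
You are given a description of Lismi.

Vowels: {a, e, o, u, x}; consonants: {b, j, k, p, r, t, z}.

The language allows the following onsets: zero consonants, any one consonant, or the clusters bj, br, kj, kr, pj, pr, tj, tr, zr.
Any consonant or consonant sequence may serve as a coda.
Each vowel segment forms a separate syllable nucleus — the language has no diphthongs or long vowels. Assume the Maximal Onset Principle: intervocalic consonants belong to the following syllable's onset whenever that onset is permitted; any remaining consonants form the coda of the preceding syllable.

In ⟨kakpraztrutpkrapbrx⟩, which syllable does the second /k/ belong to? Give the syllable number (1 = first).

Nuclei (vowels): a, a, u, a, x → 5 syllables.
/a…a/ gap (V1→V2): /kpr/ — longest licit onset from the right is /pr/, leaving /k/ as coda.
/a…u/ gap (V2→V3): /ztr/; trying suffixes from longest down, /tr/ is the first permitted one, so coda /z/ | onset /tr/.
/u…a/ gap (V3→V4): /tpkr/ splits as /tp/ + /kr/ (/kr/ is the longest suffix that is a licit onset).
/a…x/ gap (V4→V5): /pbr/ splits as /p/ + /br/ (/br/ is the longest suffix that is a licit onset).
Result: kak.praz.trutp.krap.brx.
The second /k/ is in the coda of syllable 1 (/kak/).

1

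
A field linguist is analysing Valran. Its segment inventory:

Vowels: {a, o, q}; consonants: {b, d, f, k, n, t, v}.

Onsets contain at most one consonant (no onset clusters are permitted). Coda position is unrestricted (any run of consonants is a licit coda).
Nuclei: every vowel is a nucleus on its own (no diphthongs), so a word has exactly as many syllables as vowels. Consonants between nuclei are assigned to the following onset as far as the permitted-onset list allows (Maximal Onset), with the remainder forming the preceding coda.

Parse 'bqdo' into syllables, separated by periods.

Nuclei (vowels): q, o → 2 syllables.
V1 /q/ – V2 /o/: /d/ → onset of the next syllable (single consonants are always licit onsets).

bq.do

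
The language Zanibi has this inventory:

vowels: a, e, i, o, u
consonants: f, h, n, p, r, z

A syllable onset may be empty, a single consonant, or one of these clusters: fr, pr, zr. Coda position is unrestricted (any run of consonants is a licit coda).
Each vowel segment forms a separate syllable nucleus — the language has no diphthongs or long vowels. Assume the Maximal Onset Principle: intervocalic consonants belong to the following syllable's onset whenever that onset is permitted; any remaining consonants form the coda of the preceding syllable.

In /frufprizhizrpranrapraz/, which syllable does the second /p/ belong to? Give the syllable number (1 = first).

4

The vowels are u, i, i, a, a, a — 6 nuclei, so 6 syllables.
V1 /u/ – V2 /i/: /fpr/ splits as /f/ + /pr/ (/pr/ is the longest suffix that is a licit onset).
V2 /i/ – V3 /i/: /zh/ — longest licit onset from the right is /h/, leaving /z/ as coda.
V3 /i/ – V4 /a/: /zrpr/; trying suffixes from longest down, /pr/ is the first permitted one, so coda /zr/ | onset /pr/.
V4 /a/ – V5 /a/: cluster /nr/ — the longest permitted-onset suffix is /r/; onset = /r/, preceding coda = /n/.
V5 /a/ – V6 /a/: /pr/ is a licit onset in full, so it all attaches to the next syllable.
Syllabification: fruf.priz.hizr.pran.ra.praz.
The second /p/ is in the onset of syllable 4 (/pran/).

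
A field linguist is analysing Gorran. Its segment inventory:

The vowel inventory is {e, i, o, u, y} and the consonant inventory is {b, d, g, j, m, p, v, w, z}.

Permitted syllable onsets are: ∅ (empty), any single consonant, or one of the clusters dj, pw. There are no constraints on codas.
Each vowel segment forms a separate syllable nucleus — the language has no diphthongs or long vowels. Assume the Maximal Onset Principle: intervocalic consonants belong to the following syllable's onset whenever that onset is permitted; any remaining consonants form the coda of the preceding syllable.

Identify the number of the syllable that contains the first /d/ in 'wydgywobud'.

The vowels are y, y, o, u — 4 nuclei, so 4 syllables.
Between /y/ (V1) and /y/ (V2): /dg/; trying suffixes from longest down, /g/ is the first permitted one, so coda /d/ | onset /g/.
Between /y/ (V2) and /o/ (V3): /w/ is a single consonant, so it becomes the next onset.
Between /o/ (V3) and /u/ (V4): /b/ is a single consonant, so it becomes the next onset.
So the parse is wyd.gy.wo.bud.
The first /d/ is in the coda of syllable 1 (/wyd/).

1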